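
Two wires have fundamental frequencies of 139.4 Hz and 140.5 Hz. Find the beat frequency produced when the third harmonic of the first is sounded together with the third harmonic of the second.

3.3 Hz

Third harmonic of the first: 3·139.4 = 418.2 Hz.
Third harmonic of the second: 3·140.5 = 421.5 Hz.
f_beat = |418.2 − 421.5| = 3.3 Hz.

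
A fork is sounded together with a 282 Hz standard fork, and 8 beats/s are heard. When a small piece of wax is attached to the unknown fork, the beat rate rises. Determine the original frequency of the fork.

|f − 282| = 8, so the fork was at either 274 Hz or 290 Hz.
Loading a fork with wax lowers its frequency; the adjustment lowers the fork's frequency.
The beat rate rose, so the adjustment moved the fork further from 282 Hz — it was already below the reference.

274 Hz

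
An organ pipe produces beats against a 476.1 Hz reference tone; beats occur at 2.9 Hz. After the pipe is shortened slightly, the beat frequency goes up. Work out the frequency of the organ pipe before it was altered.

|f − 476.1| = 2.9, so the organ pipe was at either 473.2 Hz or 479 Hz.
A shorter pipe has a higher fundamental; the adjustment raises the organ pipe's frequency.
The beat rate rose, so the adjustment moved the organ pipe further from 476.1 Hz — it was already above the reference.

479 Hz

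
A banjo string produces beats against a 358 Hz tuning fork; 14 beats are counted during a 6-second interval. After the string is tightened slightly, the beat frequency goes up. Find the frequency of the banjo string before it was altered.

360.3333 Hz

Beat frequency = 14/6 = 2.3333 Hz.
|f − 358| = 2.3333, so the banjo string was at either 355.6667 Hz or 360.3333 Hz.
Increasing tension raises a string's frequency; the adjustment raises the banjo string's frequency.
The beat rate rose, so the adjustment moved the banjo string further from 358 Hz — it was already above the reference.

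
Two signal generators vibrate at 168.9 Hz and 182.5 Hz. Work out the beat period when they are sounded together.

0.074 s

f_beat = |168.9 − 182.5| = 13.6 Hz.
Beat period T = 1 / f_beat = 1 / 13.6 s.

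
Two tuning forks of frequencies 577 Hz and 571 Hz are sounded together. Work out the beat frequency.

The beat frequency equals the magnitude of the frequency difference.
|577 − 571| = 6 Hz.

6 Hz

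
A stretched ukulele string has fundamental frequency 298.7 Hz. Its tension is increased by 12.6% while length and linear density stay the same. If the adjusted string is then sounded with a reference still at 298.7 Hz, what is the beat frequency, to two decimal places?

For a string, f ∝ √T, so the new frequency is 298.7·√1.126 = 316.9600 Hz.
f_beat = |316.9600 − 298.7| = 18.26 Hz.

18.26 Hz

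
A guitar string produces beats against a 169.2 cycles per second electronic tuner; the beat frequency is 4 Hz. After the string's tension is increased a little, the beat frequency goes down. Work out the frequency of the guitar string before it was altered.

165.2 Hz

|f − 169.2| = 4, so the guitar string was at either 165.2 Hz or 173.2 Hz.
Higher tension means higher frequency; the adjustment raises the guitar string's frequency.
The beat rate fell, so the adjustment moved the guitar string toward 169.2 Hz — it must have started below the reference.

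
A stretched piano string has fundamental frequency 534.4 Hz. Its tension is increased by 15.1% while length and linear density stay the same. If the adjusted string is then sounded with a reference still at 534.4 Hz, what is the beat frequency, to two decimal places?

For a string, f ∝ √T, so the new frequency is 534.4·√1.151 = 573.3293 Hz.
f_beat = |573.3293 − 534.4| = 38.93 Hz.

38.93 Hz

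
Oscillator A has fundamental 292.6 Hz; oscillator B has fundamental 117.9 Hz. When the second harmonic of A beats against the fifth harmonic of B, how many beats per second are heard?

4.3 Hz

Second harmonic of the first: 2·292.6 = 585.2 Hz.
Fifth harmonic of the second: 5·117.9 = 589.5 Hz.
f_beat = |585.2 − 589.5| = 4.3 Hz.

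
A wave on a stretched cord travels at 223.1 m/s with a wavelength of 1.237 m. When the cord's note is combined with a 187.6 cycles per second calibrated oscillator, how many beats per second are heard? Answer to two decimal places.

Source frequency f = v/λ = 223.1/1.237 = 180.3557 Hz.
f_beat = |180.3557 − 187.6| = 7.24 Hz.

7.24 Hz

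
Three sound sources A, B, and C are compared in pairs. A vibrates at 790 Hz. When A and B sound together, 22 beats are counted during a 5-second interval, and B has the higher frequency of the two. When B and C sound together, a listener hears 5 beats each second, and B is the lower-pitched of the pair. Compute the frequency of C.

799.4 Hz

A–B: Beat frequency = 22/5 = 4.4 Hz.
B is above A, so f_B = 790 + 4.4 = 794.4 Hz.
C is above B, so f_C = 794.4 + 5 = 799.4 Hz.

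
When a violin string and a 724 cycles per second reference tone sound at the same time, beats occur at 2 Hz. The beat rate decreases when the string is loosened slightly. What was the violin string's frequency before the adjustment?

726 Hz

|f − 724| = 2, so the violin string was at either 722 Hz or 726 Hz.
Reducing tension lowers a string's frequency; the adjustment lowers the violin string's frequency.
The beat rate fell, so the adjustment moved the violin string toward 724 Hz — it must have started above the reference.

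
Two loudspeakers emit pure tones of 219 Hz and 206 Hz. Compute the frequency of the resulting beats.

13 Hz

Beats arise from superposition of two nearby frequencies; the beat rate is |f₁ − f₂|.
|219 − 206| = 13 Hz.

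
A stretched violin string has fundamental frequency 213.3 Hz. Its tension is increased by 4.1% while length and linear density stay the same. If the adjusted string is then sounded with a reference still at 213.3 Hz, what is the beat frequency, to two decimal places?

4.33 Hz

For a string, f ∝ √T, so the new frequency is 213.3·√1.041 = 217.6287 Hz.
f_beat = |217.6287 − 213.3| = 4.33 Hz.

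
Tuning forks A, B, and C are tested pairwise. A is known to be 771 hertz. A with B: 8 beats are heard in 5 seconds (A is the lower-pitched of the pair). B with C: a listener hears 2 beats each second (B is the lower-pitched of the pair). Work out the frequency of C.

774.6 Hz

A–B: Beat frequency = 8/5 = 1.6 Hz.
B is above A, so f_B = 771 + 1.6 = 772.6 Hz.
C is above B, so f_C = 772.6 + 2 = 774.6 Hz.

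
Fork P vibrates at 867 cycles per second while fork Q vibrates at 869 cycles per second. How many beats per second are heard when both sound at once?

f_beat = |f₁ − f₂|.
|867 − 869| = 2 Hz.

2 Hz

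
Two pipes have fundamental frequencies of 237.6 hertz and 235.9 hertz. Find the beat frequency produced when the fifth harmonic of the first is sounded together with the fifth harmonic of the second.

8.5 Hz

Fifth harmonic of the first: 5·237.6 = 1188.0 Hz.
Fifth harmonic of the second: 5·235.9 = 1179.5 Hz.
f_beat = |1188.0 − 1179.5| = 8.5 Hz.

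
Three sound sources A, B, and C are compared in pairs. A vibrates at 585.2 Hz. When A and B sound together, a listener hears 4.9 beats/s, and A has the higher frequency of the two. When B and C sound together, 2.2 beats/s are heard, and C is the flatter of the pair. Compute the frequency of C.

B is below A, so f_B = 585.2 − 4.9 = 580.3 Hz.
C is below B, so f_C = 580.3 − 2.2 = 578.1 Hz.

578.1 Hz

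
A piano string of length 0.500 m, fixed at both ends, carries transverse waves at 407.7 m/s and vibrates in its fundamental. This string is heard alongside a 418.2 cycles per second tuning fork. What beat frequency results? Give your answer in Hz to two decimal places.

For a string fixed at both ends, f_n = n·v/(2L) = 1·407.7/(2·0.500) = 407.7000 Hz.
f_beat = |407.7000 − 418.2| = 10.50 Hz.

10.50 Hz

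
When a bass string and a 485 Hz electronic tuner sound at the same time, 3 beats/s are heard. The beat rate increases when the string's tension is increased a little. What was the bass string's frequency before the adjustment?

|f − 485| = 3, so the bass string was at either 482 Hz or 488 Hz.
Higher tension means higher frequency; the adjustment raises the bass string's frequency.
The beat rate rose, so the adjustment moved the bass string further from 485 Hz — it was already above the reference.

488 Hz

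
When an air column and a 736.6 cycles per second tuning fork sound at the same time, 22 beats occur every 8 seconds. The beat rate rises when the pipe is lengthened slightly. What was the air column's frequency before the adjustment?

733.85 Hz

Beat frequency = 22/8 = 2.75 Hz.
|f − 736.6| = 2.75, so the air column was at either 733.85 Hz or 739.35 Hz.
A longer pipe has a lower fundamental; the adjustment lowers the air column's frequency.
The beat rate rose, so the adjustment moved the air column further from 736.6 Hz — it was already below the reference.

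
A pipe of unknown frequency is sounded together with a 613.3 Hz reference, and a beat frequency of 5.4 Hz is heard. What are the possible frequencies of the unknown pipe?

607.9 Hz or 618.7 Hz

|f − 613.3| = 5.4, so f = 613.3 ± 5.4.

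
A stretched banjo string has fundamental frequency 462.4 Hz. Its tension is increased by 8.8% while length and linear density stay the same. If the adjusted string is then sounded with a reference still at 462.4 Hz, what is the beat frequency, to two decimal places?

19.92 Hz

For a string, f ∝ √T, so the new frequency is 462.4·√1.088 = 482.3167 Hz.
f_beat = |482.3167 − 462.4| = 19.92 Hz.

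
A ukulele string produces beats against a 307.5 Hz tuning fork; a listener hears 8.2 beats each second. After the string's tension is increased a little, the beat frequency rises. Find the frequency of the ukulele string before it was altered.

315.7 Hz

|f − 307.5| = 8.2, so the ukulele string was at either 299.3 Hz or 315.7 Hz.
Higher tension means higher frequency; the adjustment raises the ukulele string's frequency.
The beat rate rose, so the adjustment moved the ukulele string further from 307.5 Hz — it was already above the reference.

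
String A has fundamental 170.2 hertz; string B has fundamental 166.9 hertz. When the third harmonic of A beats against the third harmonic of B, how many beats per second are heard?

9.9 Hz

Third harmonic of the first: 3·170.2 = 510.6 Hz.
Third harmonic of the second: 3·166.9 = 500.7 Hz.
f_beat = |510.6 − 500.7| = 9.9 Hz.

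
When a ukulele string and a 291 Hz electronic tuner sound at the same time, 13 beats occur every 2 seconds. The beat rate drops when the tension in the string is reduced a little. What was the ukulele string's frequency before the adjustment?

Beat frequency = 13/2 = 6.5 Hz.
|f − 291| = 6.5, so the ukulele string was at either 284.5 Hz or 297.5 Hz.
Lower tension means lower frequency; the adjustment lowers the ukulele string's frequency.
The beat rate fell, so the adjustment moved the ukulele string toward 291 Hz — it must have started above the reference.

297.5 Hz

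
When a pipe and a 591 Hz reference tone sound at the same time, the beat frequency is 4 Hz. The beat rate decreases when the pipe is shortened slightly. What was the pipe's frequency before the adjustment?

587 Hz

|f − 591| = 4, so the pipe was at either 587 Hz or 595 Hz.
A shorter pipe has a higher fundamental; the adjustment raises the pipe's frequency.
The beat rate fell, so the adjustment moved the pipe toward 591 Hz — it must have started below the reference.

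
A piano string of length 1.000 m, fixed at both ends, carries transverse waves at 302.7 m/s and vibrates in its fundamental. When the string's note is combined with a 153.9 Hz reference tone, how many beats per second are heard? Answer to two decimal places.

2.55 Hz

For a string fixed at both ends, f_n = n·v/(2L) = 1·302.7/(2·1.000) = 151.3500 Hz.
f_beat = |151.3500 − 153.9| = 2.55 Hz.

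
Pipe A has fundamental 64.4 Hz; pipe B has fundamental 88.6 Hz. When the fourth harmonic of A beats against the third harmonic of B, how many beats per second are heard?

8.2 Hz

Fourth harmonic of the first: 4·64.4 = 257.6 Hz.
Third harmonic of the second: 3·88.6 = 265.8 Hz.
f_beat = |257.6 − 265.8| = 8.2 Hz.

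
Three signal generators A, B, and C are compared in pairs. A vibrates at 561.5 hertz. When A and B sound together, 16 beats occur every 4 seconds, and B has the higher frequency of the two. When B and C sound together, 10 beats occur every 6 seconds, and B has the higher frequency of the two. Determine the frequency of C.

A–B: Beat frequency = 16/4 = 4 Hz.
B is above A, so f_B = 561.5 + 4 = 565.5 Hz.
B–C: Beat frequency = 10/6 = 1.6667 Hz.
C is below B, so f_C = 565.5 − 1.6667 = 563.8333 Hz.

563.8333 Hz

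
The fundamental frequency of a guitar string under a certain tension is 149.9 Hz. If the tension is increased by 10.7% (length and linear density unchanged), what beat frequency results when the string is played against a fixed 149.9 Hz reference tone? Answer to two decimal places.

7.82 Hz

For a string, f ∝ √T, so the new frequency is 149.9·√1.107 = 157.7159 Hz.
f_beat = |157.7159 − 149.9| = 7.82 Hz.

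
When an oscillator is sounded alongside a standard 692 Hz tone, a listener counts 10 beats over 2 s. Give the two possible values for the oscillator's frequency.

Beat frequency = 10/2 = 5 Hz.
|f − 692| = 5, so f = 692 ± 5.

687 Hz or 697 Hz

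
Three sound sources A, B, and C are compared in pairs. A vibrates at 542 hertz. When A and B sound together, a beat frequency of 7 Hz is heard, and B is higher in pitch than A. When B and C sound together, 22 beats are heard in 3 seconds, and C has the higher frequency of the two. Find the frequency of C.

B is above A, so f_B = 542 + 7 = 549 Hz.
B–C: Beat frequency = 22/3 = 7.3333 Hz.
C is above B, so f_C = 549 + 7.3333 = 556.3333 Hz.

556.3333 Hz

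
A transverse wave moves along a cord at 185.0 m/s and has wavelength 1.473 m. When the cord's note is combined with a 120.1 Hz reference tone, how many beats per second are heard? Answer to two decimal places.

5.49 Hz

Source frequency f = v/λ = 185.0/1.473 = 125.5940 Hz.
f_beat = |125.5940 − 120.1| = 5.49 Hz.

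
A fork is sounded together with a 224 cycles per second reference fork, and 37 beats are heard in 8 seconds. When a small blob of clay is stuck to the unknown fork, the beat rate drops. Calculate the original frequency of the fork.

228.625 Hz

Beat frequency = 37/8 = 4.625 Hz.
|f − 224| = 4.625, so the fork was at either 219.375 Hz or 228.625 Hz.
Adding mass to a fork lowers its frequency; the adjustment lowers the fork's frequency.
The beat rate fell, so the adjustment moved the fork toward 224 Hz — it must have started above the reference.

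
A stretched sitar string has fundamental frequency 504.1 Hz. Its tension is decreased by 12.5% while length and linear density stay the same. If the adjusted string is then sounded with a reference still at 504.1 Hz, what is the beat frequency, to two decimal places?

For a string, f ∝ √T, so the new frequency is 504.1·√0.875 = 471.5424 Hz.
f_beat = |471.5424 − 504.1| = 32.56 Hz.

32.56 Hz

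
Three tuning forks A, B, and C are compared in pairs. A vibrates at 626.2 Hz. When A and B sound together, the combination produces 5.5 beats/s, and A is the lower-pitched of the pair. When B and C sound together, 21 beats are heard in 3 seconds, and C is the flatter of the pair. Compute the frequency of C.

624.7 Hz

B is above A, so f_B = 626.2 + 5.5 = 631.7 Hz.
B–C: Beat frequency = 21/3 = 7 Hz.
C is below B, so f_C = 631.7 − 7 = 624.7 Hz.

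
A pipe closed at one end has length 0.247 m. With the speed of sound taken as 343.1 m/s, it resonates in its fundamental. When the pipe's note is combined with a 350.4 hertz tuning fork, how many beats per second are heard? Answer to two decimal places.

Closed pipe (odd harmonics): f_n = n·v/(4L) = 1·343.1/(4·0.247) = 347.2672 Hz.
f_beat = |347.2672 − 350.4| = 3.13 Hz.

3.13 Hz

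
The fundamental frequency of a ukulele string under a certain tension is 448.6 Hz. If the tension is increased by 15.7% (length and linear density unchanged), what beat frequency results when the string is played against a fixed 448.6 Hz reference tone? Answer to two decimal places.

33.93 Hz

For a string, f ∝ √T, so the new frequency is 448.6·√1.157 = 482.5318 Hz.
f_beat = |482.5318 − 448.6| = 33.93 Hz.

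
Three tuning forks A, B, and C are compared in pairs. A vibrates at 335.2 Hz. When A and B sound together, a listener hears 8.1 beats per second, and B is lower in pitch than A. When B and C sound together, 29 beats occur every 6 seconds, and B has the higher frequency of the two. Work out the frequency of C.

B is below A, so f_B = 335.2 − 8.1 = 327.1 Hz.
B–C: Beat frequency = 29/6 = 4.8333 Hz.
C is below B, so f_C = 327.1 − 4.8333 = 322.2667 Hz.

322.2667 Hz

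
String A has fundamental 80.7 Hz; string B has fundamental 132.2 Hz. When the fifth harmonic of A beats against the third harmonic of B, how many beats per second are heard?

Fifth harmonic of the first: 5·80.7 = 403.5 Hz.
Third harmonic of the second: 3·132.2 = 396.6 Hz.
f_beat = |403.5 − 396.6| = 6.9 Hz.

6.9 Hz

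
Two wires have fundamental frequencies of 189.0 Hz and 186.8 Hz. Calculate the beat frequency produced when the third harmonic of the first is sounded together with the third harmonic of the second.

Third harmonic of the first: 3·189.0 = 567.0 Hz.
Third harmonic of the second: 3·186.8 = 560.4 Hz.
f_beat = |567.0 − 560.4| = 6.6 Hz.

6.6 Hz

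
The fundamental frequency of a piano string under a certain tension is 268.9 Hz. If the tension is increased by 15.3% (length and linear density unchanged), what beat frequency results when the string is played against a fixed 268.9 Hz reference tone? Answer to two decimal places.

For a string, f ∝ √T, so the new frequency is 268.9·√1.153 = 288.7390 Hz.
f_beat = |288.7390 − 268.9| = 19.84 Hz.

19.84 Hz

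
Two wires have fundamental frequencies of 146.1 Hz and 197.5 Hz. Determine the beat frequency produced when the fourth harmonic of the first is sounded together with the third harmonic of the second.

Fourth harmonic of the first: 4·146.1 = 584.4 Hz.
Third harmonic of the second: 3·197.5 = 592.5 Hz.
f_beat = |584.4 − 592.5| = 8.1 Hz.

8.1 Hz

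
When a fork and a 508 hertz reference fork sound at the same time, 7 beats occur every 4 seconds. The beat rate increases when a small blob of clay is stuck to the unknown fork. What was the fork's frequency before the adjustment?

Beat frequency = 7/4 = 1.75 Hz.
|f − 508| = 1.75, so the fork was at either 506.25 Hz or 509.75 Hz.
Adding mass to a fork lowers its frequency; the adjustment lowers the fork's frequency.
The beat rate rose, so the adjustment moved the fork further from 508 Hz — it was already below the reference.

506.25 Hz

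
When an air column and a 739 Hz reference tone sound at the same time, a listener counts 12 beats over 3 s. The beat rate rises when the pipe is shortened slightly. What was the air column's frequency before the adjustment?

Beat frequency = 12/3 = 4 Hz.
|f − 739| = 4, so the air column was at either 735 Hz or 743 Hz.
A shorter pipe has a higher fundamental; the adjustment raises the air column's frequency.
The beat rate rose, so the adjustment moved the air column further from 739 Hz — it was already above the reference.

743 Hz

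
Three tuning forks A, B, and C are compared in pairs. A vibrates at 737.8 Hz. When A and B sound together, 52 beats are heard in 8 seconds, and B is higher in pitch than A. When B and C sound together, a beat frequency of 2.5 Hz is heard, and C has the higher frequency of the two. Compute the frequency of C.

746.8 Hz

A–B: Beat frequency = 52/8 = 6.5 Hz.
B is above A, so f_B = 737.8 + 6.5 = 744.3 Hz.
C is above B, so f_C = 744.3 + 2.5 = 746.8 Hz.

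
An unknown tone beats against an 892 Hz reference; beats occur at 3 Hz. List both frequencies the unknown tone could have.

|f − 892| = 3, so f = 892 ± 3.

889 Hz or 895 Hz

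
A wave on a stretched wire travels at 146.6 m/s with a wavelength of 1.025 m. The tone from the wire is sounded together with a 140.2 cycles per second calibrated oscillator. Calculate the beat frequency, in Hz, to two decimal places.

2.82 Hz

Source frequency f = v/λ = 146.6/1.025 = 143.0244 Hz.
f_beat = |143.0244 − 140.2| = 2.82 Hz.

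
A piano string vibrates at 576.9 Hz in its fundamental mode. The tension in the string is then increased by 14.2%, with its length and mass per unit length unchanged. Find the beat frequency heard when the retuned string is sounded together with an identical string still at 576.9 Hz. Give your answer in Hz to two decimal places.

For a string, f ∝ √T, so the new frequency is 576.9·√1.142 = 616.5007 Hz.
f_beat = |616.5007 − 576.9| = 39.60 Hz.

39.60 Hz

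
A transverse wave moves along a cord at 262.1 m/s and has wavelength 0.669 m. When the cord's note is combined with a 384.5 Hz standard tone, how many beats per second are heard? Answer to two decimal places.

7.28 Hz

Source frequency f = v/λ = 262.1/0.669 = 391.7788 Hz.
f_beat = |391.7788 − 384.5| = 7.28 Hz.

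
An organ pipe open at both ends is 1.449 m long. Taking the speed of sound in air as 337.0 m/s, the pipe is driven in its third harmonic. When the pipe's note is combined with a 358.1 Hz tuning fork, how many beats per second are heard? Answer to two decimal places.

Open pipe: f_n = n·v/(2L) = 3·337.0/(2·1.449) = 348.8613 Hz.
f_beat = |348.8613 − 358.1| = 9.24 Hz.

9.24 Hz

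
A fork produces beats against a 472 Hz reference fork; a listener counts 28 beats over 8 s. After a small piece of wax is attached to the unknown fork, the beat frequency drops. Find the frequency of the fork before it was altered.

475.5 Hz

Beat frequency = 28/8 = 3.5 Hz.
|f − 472| = 3.5, so the fork was at either 468.5 Hz or 475.5 Hz.
Loading a fork with wax lowers its frequency; the adjustment lowers the fork's frequency.
The beat rate fell, so the adjustment moved the fork toward 472 Hz — it must have started above the reference.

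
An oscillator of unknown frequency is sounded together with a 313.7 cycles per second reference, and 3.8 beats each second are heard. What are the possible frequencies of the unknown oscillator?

309.9 Hz or 317.5 Hz

|f − 313.7| = 3.8, so f = 313.7 ± 3.8.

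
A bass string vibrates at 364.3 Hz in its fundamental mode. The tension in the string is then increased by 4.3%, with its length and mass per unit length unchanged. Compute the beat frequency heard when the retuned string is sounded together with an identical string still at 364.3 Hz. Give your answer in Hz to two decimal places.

7.75 Hz

For a string, f ∝ √T, so the new frequency is 364.3·√1.043 = 372.0500 Hz.
f_beat = |372.0500 − 364.3| = 7.75 Hz.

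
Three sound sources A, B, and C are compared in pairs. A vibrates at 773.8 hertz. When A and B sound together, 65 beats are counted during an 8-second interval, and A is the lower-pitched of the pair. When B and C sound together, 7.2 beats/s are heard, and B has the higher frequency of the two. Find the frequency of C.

774.725 Hz

A–B: Beat frequency = 65/8 = 8.125 Hz.
B is above A, so f_B = 773.8 + 8.125 = 781.925 Hz.
C is below B, so f_C = 781.925 − 7.2 = 774.725 Hz.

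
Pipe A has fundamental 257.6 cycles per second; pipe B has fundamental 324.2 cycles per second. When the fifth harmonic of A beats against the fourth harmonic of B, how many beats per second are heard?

8.8 Hz

Fifth harmonic of the first: 5·257.6 = 1288.0 Hz.
Fourth harmonic of the second: 4·324.2 = 1296.8 Hz.
f_beat = |1288.0 − 1296.8| = 8.8 Hz.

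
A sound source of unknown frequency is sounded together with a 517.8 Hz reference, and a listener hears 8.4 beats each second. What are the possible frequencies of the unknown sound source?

|f − 517.8| = 8.4, so f = 517.8 ± 8.4.

509.4 Hz or 526.2 Hz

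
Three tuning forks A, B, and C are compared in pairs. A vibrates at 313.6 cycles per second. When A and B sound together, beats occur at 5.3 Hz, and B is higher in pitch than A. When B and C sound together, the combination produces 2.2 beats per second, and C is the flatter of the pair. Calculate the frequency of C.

B is above A, so f_B = 313.6 + 5.3 = 318.9 Hz.
C is below B, so f_C = 318.9 − 2.2 = 316.7 Hz.

316.7 Hz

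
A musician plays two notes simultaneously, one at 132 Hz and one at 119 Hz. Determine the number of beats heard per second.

Beats arise from superposition of two nearby frequencies; the beat rate is |f₁ − f₂|.
|132 − 119| = 13 Hz.

13 Hz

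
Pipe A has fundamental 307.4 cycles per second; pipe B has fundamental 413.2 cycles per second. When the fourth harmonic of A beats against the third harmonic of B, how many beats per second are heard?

10.0 Hz

Fourth harmonic of the first: 4·307.4 = 1229.6 Hz.
Third harmonic of the second: 3·413.2 = 1239.6 Hz.
f_beat = |1229.6 − 1239.6| = 10.0 Hz.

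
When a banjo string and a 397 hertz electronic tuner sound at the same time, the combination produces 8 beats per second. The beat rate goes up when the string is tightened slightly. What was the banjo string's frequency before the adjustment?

|f − 397| = 8, so the banjo string was at either 389 Hz or 405 Hz.
Increasing tension raises a string's frequency; the adjustment raises the banjo string's frequency.
The beat rate rose, so the adjustment moved the banjo string further from 397 Hz — it was already above the reference.

405 Hz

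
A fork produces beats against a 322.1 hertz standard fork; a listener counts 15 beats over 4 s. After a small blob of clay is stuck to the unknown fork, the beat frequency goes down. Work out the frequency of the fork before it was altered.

325.85 Hz

Beat frequency = 15/4 = 3.75 Hz.
|f − 322.1| = 3.75, so the fork was at either 318.35 Hz or 325.85 Hz.
Adding mass to a fork lowers its frequency; the adjustment lowers the fork's frequency.
The beat rate fell, so the adjustment moved the fork toward 322.1 Hz — it must have started above the reference.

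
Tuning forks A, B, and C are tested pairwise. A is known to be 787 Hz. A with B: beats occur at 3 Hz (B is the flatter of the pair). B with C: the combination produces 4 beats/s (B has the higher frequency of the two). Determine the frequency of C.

780 Hz

B is below A, so f_B = 787 − 3 = 784 Hz.
C is below B, so f_C = 784 − 4 = 780 Hz.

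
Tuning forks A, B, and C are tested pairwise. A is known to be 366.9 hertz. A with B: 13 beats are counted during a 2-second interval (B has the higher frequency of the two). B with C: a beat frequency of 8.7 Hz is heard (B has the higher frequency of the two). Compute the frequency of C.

A–B: Beat frequency = 13/2 = 6.5 Hz.
B is above A, so f_B = 366.9 + 6.5 = 373.4 Hz.
C is below B, so f_C = 373.4 − 8.7 = 364.7 Hz.

364.7 Hz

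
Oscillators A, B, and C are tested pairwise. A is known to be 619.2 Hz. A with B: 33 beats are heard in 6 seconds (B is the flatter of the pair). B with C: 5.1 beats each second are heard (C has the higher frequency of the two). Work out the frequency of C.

A–B: Beat frequency = 33/6 = 5.5 Hz.
B is below A, so f_B = 619.2 − 5.5 = 613.7 Hz.
C is above B, so f_C = 613.7 + 5.1 = 618.8 Hz.

618.8 Hz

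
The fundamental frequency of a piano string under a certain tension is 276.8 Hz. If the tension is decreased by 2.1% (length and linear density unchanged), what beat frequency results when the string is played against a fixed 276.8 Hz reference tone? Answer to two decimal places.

For a string, f ∝ √T, so the new frequency is 276.8·√0.979 = 273.8782 Hz.
f_beat = |273.8782 − 276.8| = 2.92 Hz.

2.92 Hz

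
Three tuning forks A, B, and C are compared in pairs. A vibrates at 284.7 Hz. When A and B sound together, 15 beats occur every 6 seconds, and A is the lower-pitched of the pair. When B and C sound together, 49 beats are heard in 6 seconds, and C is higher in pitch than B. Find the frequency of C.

A–B: Beat frequency = 15/6 = 2.5 Hz.
B is above A, so f_B = 284.7 + 2.5 = 287.2 Hz.
B–C: Beat frequency = 49/6 = 8.1667 Hz.
C is above B, so f_C = 287.2 + 8.1667 = 295.3667 Hz.

295.3667 Hz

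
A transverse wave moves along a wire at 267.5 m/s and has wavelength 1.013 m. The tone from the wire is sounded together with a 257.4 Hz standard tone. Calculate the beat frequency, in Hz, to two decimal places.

Source frequency f = v/λ = 267.5/1.013 = 264.0671 Hz.
f_beat = |264.0671 − 257.4| = 6.67 Hz.

6.67 Hz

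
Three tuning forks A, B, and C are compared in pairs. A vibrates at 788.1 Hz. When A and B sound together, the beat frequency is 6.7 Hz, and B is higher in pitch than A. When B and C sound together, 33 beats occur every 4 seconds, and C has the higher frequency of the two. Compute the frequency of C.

803.05 Hz

B is above A, so f_B = 788.1 + 6.7 = 794.8 Hz.
B–C: Beat frequency = 33/4 = 8.25 Hz.
C is above B, so f_C = 794.8 + 8.25 = 803.05 Hz.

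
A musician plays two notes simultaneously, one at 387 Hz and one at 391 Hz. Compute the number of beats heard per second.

4 Hz

Beats arise from superposition of two nearby frequencies; the beat rate is |f₁ − f₂|.
|387 − 391| = 4 Hz.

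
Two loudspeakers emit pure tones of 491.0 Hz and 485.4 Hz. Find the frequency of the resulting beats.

The beat frequency equals the magnitude of the frequency difference.
|491.0 − 485.4| = 5.6 Hz.

5.6 Hz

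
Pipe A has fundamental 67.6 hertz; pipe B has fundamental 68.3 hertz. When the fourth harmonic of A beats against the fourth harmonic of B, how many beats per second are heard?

Fourth harmonic of the first: 4·67.6 = 270.4 Hz.
Fourth harmonic of the second: 4·68.3 = 273.2 Hz.
f_beat = |270.4 − 273.2| = 2.8 Hz.

2.8 Hz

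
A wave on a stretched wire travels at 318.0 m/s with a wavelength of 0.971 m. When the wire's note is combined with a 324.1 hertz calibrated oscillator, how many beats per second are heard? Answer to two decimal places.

3.40 Hz

Source frequency f = v/λ = 318.0/0.971 = 327.4974 Hz.
f_beat = |327.4974 − 324.1| = 3.40 Hz.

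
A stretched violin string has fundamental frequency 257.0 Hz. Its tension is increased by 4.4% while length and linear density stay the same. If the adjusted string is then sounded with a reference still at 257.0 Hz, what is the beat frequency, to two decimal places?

5.59 Hz

For a string, f ∝ √T, so the new frequency is 257.0·√1.044 = 262.5931 Hz.
f_beat = |262.5931 − 257.0| = 5.59 Hz.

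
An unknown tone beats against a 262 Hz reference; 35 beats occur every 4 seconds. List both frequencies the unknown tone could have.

253.25 Hz or 270.75 Hz

Beat frequency = 35/4 = 8.75 Hz.
|f − 262| = 8.75, so f = 262 ± 8.75.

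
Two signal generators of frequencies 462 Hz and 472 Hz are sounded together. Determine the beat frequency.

The beat frequency equals the magnitude of the frequency difference.
|462 − 472| = 10 Hz.

10 Hz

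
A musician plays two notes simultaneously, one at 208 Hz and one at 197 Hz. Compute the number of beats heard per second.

The beat frequency equals the magnitude of the frequency difference.
|208 − 197| = 11 Hz.

11 Hz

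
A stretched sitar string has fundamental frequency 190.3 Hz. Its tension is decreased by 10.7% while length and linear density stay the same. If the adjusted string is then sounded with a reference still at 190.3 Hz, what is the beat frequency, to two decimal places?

For a string, f ∝ √T, so the new frequency is 190.3·√0.893 = 179.8310 Hz.
f_beat = |179.8310 − 190.3| = 10.47 Hz.

10.47 Hz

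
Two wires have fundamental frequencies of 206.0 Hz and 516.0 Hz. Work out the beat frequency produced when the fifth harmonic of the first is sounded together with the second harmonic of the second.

Fifth harmonic of the first: 5·206.0 = 1030.0 Hz.
Second harmonic of the second: 2·516.0 = 1032.0 Hz.
f_beat = |1030.0 − 1032.0| = 2.0 Hz.

2.0 Hz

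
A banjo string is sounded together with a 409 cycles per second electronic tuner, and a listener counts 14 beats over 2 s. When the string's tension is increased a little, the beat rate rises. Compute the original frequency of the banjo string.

Beat frequency = 14/2 = 7 Hz.
|f − 409| = 7, so the banjo string was at either 402 Hz or 416 Hz.
Higher tension means higher frequency; the adjustment raises the banjo string's frequency.
The beat rate rose, so the adjustment moved the banjo string further from 409 Hz — it was already above the reference.

416 Hz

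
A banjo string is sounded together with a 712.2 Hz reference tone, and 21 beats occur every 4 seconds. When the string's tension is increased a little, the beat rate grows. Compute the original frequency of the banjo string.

717.45 Hz

Beat frequency = 21/4 = 5.25 Hz.
|f − 712.2| = 5.25, so the banjo string was at either 706.95 Hz or 717.45 Hz.
Higher tension means higher frequency; the adjustment raises the banjo string's frequency.
The beat rate rose, so the adjustment moved the banjo string further from 712.2 Hz — it was already above the reference.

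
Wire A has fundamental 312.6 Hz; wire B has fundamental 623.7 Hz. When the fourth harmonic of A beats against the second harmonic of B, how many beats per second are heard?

3.0 Hz

Fourth harmonic of the first: 4·312.6 = 1250.4 Hz.
Second harmonic of the second: 2·623.7 = 1247.4 Hz.
f_beat = |1250.4 − 1247.4| = 3.0 Hz.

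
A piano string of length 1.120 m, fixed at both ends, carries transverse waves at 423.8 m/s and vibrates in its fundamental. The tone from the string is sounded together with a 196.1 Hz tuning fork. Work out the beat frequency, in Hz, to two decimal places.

For a string fixed at both ends, f_n = n·v/(2L) = 1·423.8/(2·1.120) = 189.1964 Hz.
f_beat = |189.1964 − 196.1| = 6.90 Hz.

6.90 Hz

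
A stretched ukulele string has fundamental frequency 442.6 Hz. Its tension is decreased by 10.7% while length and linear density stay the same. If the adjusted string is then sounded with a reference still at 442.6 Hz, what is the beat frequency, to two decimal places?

24.35 Hz

For a string, f ∝ √T, so the new frequency is 442.6·√0.893 = 418.2511 Hz.
f_beat = |418.2511 − 442.6| = 24.35 Hz.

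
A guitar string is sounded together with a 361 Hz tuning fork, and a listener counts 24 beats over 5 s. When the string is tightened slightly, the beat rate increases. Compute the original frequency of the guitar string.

Beat frequency = 24/5 = 4.8 Hz.
|f − 361| = 4.8, so the guitar string was at either 356.2 Hz or 365.8 Hz.
Increasing tension raises a string's frequency; the adjustment raises the guitar string's frequency.
The beat rate rose, so the adjustment moved the guitar string further from 361 Hz — it was already above the reference.

365.8 Hz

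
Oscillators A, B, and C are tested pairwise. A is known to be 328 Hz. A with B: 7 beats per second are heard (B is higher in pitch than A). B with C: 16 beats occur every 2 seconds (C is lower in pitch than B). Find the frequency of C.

327 Hz

B is above A, so f_B = 328 + 7 = 335 Hz.
B–C: Beat frequency = 16/2 = 8 Hz.
C is below B, so f_C = 335 − 8 = 327 Hz.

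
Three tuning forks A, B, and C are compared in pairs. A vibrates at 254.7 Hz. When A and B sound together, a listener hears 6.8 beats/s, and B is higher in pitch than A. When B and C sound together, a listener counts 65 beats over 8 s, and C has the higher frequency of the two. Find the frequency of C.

269.625 Hz

B is above A, so f_B = 254.7 + 6.8 = 261.5 Hz.
B–C: Beat frequency = 65/8 = 8.125 Hz.
C is above B, so f_C = 261.5 + 8.125 = 269.625 Hz.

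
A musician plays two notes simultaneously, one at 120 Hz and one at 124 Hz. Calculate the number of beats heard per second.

Beats arise from superposition of two nearby frequencies; the beat rate is |f₁ − f₂|.
|120 − 124| = 4 Hz.

4 Hz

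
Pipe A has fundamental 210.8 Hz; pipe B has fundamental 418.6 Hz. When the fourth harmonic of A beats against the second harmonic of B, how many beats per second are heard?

6.0 Hz

Fourth harmonic of the first: 4·210.8 = 843.2 Hz.
Second harmonic of the second: 2·418.6 = 837.2 Hz.
f_beat = |843.2 − 837.2| = 6.0 Hz.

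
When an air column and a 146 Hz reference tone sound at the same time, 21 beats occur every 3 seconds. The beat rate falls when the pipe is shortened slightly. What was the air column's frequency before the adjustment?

139 Hz

Beat frequency = 21/3 = 7 Hz.
|f − 146| = 7, so the air column was at either 139 Hz or 153 Hz.
A shorter pipe has a higher fundamental; the adjustment raises the air column's frequency.
The beat rate fell, so the adjustment moved the air column toward 146 Hz — it must have started below the reference.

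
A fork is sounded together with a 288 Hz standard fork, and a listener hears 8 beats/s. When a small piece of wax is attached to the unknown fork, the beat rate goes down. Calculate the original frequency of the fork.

296 Hz

|f − 288| = 8, so the fork was at either 280 Hz or 296 Hz.
Loading a fork with wax lowers its frequency; the adjustment lowers the fork's frequency.
The beat rate fell, so the adjustment moved the fork toward 288 Hz — it must have started above the reference.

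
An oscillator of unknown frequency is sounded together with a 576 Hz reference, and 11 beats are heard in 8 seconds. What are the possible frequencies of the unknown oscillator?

Beat frequency = 11/8 = 1.375 Hz.
|f − 576| = 1.375, so f = 576 ± 1.375.

574.625 Hz or 577.375 Hz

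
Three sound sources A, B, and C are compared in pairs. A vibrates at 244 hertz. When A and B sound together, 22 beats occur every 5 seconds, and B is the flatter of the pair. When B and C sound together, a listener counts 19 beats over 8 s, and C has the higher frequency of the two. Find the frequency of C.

A–B: Beat frequency = 22/5 = 4.4 Hz.
B is below A, so f_B = 244 − 4.4 = 239.6 Hz.
B–C: Beat frequency = 19/8 = 2.375 Hz.
C is above B, so f_C = 239.6 + 2.375 = 241.975 Hz.

241.975 Hz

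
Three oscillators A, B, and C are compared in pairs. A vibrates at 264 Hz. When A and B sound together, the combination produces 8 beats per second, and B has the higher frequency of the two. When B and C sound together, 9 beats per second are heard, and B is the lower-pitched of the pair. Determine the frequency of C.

281 Hz

B is above A, so f_B = 264 + 8 = 272 Hz.
C is above B, so f_C = 272 + 9 = 281 Hz.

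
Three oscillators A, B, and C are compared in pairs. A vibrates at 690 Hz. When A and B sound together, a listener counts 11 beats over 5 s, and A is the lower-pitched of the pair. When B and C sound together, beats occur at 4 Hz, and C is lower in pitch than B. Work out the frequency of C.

688.2 Hz

A–B: Beat frequency = 11/5 = 2.2 Hz.
B is above A, so f_B = 690 + 2.2 = 692.2 Hz.
C is below B, so f_C = 692.2 − 4 = 688.2 Hz.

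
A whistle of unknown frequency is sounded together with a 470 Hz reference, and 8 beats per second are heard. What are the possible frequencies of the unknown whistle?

|f − 470| = 8, so f = 470 ± 8.

462 Hz or 478 Hz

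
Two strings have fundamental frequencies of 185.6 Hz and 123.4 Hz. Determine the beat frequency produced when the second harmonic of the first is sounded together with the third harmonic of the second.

Second harmonic of the first: 2·185.6 = 371.2 Hz.
Third harmonic of the second: 3·123.4 = 370.2 Hz.
f_beat = |371.2 − 370.2| = 1.0 Hz.

1.0 Hz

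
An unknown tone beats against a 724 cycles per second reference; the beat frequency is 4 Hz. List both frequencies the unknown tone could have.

|f − 724| = 4, so f = 724 ± 4.

720 Hz or 728 Hz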